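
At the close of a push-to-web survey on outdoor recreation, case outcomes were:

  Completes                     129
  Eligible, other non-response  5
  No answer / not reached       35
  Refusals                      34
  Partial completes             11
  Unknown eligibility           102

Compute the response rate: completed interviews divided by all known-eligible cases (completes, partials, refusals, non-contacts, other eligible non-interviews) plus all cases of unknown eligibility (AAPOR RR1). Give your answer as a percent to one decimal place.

Num = 129
Denominator = 129 + 11 + 34 + 35 + 5 + 102 = 316
RR1 = 129 / 316 = 0.4082

40.8%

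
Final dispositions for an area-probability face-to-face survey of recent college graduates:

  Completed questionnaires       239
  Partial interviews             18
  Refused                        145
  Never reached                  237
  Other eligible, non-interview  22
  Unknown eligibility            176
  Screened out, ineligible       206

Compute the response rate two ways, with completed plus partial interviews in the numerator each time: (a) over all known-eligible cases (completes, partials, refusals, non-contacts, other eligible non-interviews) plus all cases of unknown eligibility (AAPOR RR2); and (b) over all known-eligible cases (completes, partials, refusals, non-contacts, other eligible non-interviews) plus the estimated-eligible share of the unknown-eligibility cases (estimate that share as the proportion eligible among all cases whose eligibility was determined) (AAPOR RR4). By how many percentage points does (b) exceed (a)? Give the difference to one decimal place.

Top = 239 + 18 = 257
Base = 239 + 18 + 145 + 237 + 22 + 176 = 837
RR2 = 257 / 837 = 0.3070
Eligible (known) = 239 + 18 + 145 + 237 + 22 = 661
e = 661 / (661 + 206) = 661 / 867 = 0.7624
e × U = 0.7624 × 176 = 134.18
Base = 661 + 134.18 = 795.18
RR4 = 257 / 795.18 = 0.3232
Difference = 32.32 − 30.70 = 1.62 percentage points

1.6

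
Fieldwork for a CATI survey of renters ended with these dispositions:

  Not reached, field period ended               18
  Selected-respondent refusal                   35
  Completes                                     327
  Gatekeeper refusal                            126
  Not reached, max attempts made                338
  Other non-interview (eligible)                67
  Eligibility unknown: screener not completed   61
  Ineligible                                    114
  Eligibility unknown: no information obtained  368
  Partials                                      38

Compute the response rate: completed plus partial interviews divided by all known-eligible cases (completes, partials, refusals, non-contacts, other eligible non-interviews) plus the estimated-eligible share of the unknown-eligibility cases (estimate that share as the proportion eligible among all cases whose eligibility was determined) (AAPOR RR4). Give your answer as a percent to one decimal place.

27.4%

Refusals = 126 + 35 = 161
No answer / not reached = 18 + 338 = 356
Unknown eligibility = 61 + 368 = 429
Numerator: 327 + 38 = 365
Determined eligible: 327 + 38 + 161 + 356 + 67 = 949
e = 949 / (949 + 114) = 949 / 1063 = 0.8928
e × U: 0.8928 × 429 = 383.01
Denominator: 949 + 383.01 = 1332.01
RR4 = 365 / 1332.01 = 0.2740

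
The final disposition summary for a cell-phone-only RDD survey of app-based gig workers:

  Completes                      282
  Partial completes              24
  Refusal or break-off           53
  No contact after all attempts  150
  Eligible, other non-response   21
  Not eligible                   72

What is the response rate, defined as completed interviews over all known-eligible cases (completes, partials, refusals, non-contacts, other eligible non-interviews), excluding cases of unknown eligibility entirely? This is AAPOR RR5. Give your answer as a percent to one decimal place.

Top: 282
Base: 282 + 24 + 53 + 150 + 21 = 530
RR5 = 282 / 530 = 0.5321

53.2%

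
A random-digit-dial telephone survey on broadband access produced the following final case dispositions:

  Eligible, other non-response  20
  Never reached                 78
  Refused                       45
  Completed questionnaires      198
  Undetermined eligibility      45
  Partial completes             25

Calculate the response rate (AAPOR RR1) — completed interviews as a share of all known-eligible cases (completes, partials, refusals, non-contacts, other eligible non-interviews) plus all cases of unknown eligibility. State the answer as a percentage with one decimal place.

48.2%

Top = 198
Base = 198 + 25 + 45 + 78 + 20 + 45 = 411
RR1 = 198 / 411 = 0.4818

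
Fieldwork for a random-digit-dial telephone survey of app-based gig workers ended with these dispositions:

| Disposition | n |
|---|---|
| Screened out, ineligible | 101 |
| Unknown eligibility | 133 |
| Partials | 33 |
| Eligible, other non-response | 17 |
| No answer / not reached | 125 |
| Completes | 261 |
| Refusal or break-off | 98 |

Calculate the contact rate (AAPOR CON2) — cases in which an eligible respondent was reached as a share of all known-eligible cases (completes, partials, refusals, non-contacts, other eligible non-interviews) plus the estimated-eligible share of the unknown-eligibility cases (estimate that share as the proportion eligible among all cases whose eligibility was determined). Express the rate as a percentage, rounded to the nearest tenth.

Numerator = 261 + 33 + 98 + 17 = 409
Determined eligible = 261 + 33 + 98 + 125 + 17 = 534
e = 534 / (534 + 101) = 534 / 635 = 0.8409
Estimated eligible among unknowns = 0.8409 × 133 = 111.84
Base = 534 + 111.84 = 645.84
CON2 = 409 / 645.84 = 0.6333

63.3%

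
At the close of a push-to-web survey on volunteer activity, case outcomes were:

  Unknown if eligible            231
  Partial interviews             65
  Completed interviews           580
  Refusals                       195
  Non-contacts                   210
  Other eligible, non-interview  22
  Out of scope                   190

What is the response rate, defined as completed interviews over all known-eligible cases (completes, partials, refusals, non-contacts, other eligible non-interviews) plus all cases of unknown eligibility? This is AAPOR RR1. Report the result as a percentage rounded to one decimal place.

Numerator = 580
Denominator = 580 + 65 + 195 + 210 + 22 + 231 = 1303
RR1 = 580 / 1303 = 0.4451

44.5%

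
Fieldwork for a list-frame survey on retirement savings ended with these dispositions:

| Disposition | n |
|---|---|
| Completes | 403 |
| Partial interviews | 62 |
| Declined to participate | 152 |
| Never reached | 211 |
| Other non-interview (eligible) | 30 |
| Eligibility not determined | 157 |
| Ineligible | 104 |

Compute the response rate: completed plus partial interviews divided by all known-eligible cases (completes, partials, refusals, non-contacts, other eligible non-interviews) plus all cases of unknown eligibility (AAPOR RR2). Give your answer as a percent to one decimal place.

Numerator = 403 + 62 = 465
Denom = 403 + 62 + 152 + 211 + 30 + 157 = 1015
RR2 = 465 / 1015 = 0.4581

45.8%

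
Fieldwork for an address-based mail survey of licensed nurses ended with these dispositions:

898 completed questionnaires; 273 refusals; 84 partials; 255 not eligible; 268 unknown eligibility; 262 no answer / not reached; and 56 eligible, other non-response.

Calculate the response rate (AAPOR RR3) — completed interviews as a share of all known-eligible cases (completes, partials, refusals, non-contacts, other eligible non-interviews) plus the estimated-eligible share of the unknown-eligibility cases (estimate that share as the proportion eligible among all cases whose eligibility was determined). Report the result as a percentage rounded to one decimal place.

Top → 898
Known eligible → 898 + 84 + 273 + 262 + 56 = 1573
e = 1573 / (1573 + 255) = 1573 / 1828 = 0.8605
Estimated eligible among unknowns → 0.8605 × 268 = 230.61
Denom → 1573 + 230.61 = 1803.61
RR3 = 898 / 1803.61 = 0.4979

49.8%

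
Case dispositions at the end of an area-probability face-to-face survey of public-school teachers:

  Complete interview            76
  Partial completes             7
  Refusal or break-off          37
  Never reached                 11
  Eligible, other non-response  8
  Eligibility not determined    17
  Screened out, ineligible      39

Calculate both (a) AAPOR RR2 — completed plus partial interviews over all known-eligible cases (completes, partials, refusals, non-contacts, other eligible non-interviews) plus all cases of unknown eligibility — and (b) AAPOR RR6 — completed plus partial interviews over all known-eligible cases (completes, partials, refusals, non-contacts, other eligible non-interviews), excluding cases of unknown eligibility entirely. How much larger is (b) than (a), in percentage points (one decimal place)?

6.5

Num = 76 + 7 = 83
Denominator = 76 + 7 + 37 + 11 + 8 + 17 = 156
RR2 = 83 / 156 = 0.5321
Denominator = 76 + 7 + 37 + 11 + 8 = 139
RR6 = 83 / 139 = 0.5971
Difference = 59.71 − 53.21 = 6.50 percentage points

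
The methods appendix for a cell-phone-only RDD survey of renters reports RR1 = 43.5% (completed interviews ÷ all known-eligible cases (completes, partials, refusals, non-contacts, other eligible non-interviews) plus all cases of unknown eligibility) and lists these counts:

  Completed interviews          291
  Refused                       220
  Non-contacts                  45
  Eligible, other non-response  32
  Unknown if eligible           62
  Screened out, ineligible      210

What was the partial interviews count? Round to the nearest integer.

RR1 = 291 / D = 0.435
D = 291 / 0.435 = 669.0
Rest of base = 650
partial interviews = 669.0 − 650 ≈ 19

19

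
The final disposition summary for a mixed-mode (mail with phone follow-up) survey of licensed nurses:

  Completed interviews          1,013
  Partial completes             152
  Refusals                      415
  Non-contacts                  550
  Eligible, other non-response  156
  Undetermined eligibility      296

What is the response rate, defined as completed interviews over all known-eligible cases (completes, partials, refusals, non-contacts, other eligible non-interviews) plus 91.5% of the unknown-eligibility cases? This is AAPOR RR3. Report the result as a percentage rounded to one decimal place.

Num: 1013
Known eligible: 1013 + 152 + 415 + 550 + 156 = 2286
e × U: 0.9150 × 296 = 270.84
Denom: 2286 + 270.84 = 2556.84
RR3 = 1013 / 2556.84 = 0.3962

39.6%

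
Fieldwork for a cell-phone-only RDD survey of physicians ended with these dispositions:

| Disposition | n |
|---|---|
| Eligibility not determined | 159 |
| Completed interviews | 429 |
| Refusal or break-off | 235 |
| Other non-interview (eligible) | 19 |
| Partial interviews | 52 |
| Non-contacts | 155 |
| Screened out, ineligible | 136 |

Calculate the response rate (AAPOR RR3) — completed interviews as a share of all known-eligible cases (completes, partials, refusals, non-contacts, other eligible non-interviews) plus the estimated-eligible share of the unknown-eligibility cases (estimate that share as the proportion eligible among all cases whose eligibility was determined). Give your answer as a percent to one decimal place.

Num: 429
Determined eligible: 429 + 52 + 235 + 155 + 19 = 890
e = 890 / (890 + 136) = 890 / 1026 = 0.8674
Estimated eligible among unknowns: 0.8674 × 159 = 137.92
Denominator: 890 + 137.92 = 1027.92
RR3 = 429 / 1027.92 = 0.4173

41.7%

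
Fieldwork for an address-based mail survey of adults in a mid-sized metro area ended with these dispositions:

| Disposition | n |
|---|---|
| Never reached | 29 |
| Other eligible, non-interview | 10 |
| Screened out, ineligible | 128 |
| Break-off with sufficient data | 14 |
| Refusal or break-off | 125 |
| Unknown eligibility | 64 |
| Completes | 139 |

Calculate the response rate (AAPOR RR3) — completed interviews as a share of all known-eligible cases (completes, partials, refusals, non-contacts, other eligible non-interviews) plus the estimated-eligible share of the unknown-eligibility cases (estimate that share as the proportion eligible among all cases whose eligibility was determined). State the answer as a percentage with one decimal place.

Top → 139
Known eligible → 139 + 14 + 125 + 29 + 10 = 317
e = 317 / (317 + 128) = 317 / 445 = 0.7124
Estimated eligible among unknowns → 0.7124 × 64 = 45.59
Base → 317 + 45.59 = 362.59
RR3 = 139 / 362.59 = 0.3834

38.3%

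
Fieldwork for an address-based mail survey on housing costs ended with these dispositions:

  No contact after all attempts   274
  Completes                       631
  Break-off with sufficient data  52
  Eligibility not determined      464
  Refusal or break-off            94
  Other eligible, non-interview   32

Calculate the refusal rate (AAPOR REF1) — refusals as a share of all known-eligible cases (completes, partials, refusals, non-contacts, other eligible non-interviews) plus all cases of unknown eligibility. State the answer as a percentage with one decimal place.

Numerator = 94
Denominator = 631 + 52 + 94 + 274 + 32 + 464 = 1547
REF1 = 94 / 1547 = 0.0608

6.1%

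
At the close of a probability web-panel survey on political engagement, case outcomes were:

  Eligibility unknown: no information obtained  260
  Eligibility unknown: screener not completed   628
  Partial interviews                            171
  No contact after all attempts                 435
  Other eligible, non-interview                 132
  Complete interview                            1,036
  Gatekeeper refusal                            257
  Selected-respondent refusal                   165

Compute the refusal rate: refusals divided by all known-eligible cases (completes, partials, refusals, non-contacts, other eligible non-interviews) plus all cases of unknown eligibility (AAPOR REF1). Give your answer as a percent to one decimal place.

13.7%

Refused = 257 + 165 = 422
Undetermined eligibility = 628 + 260 = 888
Numerator → 422
Denominator → 1036 + 171 + 422 + 435 + 132 + 888 = 3084
REF1 = 422 / 3084 = 0.1368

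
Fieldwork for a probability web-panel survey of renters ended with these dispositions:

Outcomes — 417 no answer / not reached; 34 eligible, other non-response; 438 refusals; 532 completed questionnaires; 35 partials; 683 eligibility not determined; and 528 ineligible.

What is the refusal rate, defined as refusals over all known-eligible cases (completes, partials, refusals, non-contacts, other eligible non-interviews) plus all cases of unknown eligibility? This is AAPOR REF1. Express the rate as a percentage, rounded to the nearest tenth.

20.5%

Num → 438
Denom → 532 + 35 + 438 + 417 + 34 + 683 = 2139
REF1 = 438 / 2139 = 0.2048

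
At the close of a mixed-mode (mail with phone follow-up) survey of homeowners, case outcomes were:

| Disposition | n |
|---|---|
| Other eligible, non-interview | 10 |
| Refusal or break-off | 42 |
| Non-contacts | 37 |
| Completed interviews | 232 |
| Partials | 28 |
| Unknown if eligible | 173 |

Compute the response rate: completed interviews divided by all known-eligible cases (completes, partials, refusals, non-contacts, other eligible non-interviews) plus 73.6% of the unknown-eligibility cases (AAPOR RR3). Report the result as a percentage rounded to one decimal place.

48.7%

Top → 232
Determined eligible → 232 + 28 + 42 + 37 + 10 = 349
Estimated eligible among unknowns → 0.7360 × 173 = 127.33
Denominator → 349 + 127.33 = 476.33
RR3 = 232 / 476.33 = 0.4871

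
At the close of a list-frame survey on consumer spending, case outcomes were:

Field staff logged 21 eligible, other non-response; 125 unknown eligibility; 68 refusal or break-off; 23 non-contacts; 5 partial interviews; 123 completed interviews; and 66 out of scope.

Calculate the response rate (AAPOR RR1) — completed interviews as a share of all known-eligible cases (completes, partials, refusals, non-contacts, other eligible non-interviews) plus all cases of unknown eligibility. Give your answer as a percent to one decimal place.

33.7%

Num → 123
Base → 123 + 5 + 68 + 23 + 21 + 125 = 365
RR1 = 123 / 365 = 0.3370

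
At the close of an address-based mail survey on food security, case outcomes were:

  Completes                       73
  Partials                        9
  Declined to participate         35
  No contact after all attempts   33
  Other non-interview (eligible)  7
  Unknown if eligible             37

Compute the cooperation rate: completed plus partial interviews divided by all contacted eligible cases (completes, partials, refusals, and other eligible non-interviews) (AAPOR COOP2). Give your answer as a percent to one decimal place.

66.1%

Top = 73 + 9 = 82
Denom = 73 + 9 + 35 + 7 = 124
COOP2 = 82 / 124 = 0.6613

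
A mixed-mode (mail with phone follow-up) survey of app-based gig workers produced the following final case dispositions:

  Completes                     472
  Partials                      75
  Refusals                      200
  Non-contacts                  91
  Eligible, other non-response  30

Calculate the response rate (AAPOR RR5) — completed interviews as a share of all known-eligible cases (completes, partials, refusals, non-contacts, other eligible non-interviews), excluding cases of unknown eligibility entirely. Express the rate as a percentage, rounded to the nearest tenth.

Top → 472
Denominator → 472 + 75 + 200 + 91 + 30 = 868
RR5 = 472 / 868 = 0.5438

54.4%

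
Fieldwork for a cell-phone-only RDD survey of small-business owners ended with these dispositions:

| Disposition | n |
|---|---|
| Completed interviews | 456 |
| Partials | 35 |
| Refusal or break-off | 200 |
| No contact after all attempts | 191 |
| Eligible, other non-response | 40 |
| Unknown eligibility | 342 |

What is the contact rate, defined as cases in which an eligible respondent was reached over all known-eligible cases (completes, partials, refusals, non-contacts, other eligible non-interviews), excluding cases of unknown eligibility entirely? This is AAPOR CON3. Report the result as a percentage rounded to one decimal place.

79.3%

Top: 456 + 35 + 200 + 40 = 731
Denominator: 456 + 35 + 200 + 191 + 40 = 922
CON3 = 731 / 922 = 0.7928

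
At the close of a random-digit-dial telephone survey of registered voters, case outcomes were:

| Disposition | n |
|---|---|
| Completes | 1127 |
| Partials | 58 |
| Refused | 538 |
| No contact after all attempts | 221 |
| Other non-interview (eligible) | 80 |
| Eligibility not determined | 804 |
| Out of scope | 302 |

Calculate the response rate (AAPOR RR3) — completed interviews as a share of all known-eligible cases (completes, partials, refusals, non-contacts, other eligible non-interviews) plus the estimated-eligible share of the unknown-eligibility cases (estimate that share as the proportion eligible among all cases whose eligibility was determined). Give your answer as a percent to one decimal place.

41.4%

Num = 1127
Determined eligible = 1127 + 58 + 538 + 221 + 80 = 2024
e = 2024 / (2024 + 302) = 2024 / 2326 = 0.8702
e × U = 0.8702 × 804 = 699.64
Denom = 2024 + 699.64 = 2723.64
RR3 = 1127 / 2723.64 = 0.4138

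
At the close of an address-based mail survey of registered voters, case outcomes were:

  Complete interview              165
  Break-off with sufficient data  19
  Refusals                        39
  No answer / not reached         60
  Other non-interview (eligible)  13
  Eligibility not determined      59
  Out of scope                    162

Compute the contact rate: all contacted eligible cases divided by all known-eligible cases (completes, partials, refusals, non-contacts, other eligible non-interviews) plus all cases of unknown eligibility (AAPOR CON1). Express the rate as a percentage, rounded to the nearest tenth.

66.5%

Num → 165 + 19 + 39 + 13 = 236
Denom → 165 + 19 + 39 + 60 + 13 + 59 = 355
CON1 = 236 / 355 = 0.6648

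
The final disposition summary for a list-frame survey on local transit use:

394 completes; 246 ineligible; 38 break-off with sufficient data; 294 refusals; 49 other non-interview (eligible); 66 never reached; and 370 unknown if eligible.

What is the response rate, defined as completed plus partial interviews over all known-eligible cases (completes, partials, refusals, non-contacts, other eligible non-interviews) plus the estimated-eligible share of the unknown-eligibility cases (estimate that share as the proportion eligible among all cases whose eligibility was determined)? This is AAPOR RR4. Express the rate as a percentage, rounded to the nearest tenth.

Numerator = 394 + 38 = 432
Eligible (known) = 394 + 38 + 294 + 66 + 49 = 841
e = 841 / (841 + 246) = 841 / 1087 = 0.7737
e × U = 0.7737 × 370 = 286.27
Denom = 841 + 286.27 = 1127.27
RR4 = 432 / 1127.27 = 0.3832

38.3%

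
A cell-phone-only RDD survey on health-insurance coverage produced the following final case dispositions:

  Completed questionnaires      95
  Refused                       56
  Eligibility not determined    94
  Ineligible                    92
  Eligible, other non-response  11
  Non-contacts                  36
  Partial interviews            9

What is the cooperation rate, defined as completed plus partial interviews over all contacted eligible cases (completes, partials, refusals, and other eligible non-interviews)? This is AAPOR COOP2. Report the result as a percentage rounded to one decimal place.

60.8%

Top = 95 + 9 = 104
Denominator = 95 + 9 + 56 + 11 = 171
COOP2 = 104 / 171 = 0.6082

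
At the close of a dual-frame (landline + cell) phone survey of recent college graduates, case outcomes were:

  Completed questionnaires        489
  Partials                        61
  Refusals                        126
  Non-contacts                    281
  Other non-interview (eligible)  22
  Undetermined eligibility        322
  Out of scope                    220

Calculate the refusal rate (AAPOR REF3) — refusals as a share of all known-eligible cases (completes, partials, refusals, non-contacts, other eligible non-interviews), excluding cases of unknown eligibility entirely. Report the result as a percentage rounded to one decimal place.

Numerator = 126
Denom = 489 + 61 + 126 + 281 + 22 = 979
REF3 = 126 / 979 = 0.1287

12.9%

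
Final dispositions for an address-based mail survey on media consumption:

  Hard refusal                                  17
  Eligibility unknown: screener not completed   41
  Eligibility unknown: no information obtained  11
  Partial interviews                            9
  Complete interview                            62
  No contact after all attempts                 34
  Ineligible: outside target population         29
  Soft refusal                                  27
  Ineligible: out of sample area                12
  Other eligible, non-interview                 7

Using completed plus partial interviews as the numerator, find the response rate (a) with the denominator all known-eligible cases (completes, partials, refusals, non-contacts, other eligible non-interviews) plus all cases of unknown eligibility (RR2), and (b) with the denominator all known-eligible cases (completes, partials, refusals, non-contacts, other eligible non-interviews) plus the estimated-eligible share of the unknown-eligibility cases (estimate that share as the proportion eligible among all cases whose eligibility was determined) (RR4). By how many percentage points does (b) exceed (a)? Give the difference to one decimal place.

Declined to participate = 17 + 27 = 44
Unknown eligibility = 41 + 11 = 52
Ineligible = 29 + 12 = 41
Top = 62 + 9 = 71
Base = 62 + 9 + 44 + 34 + 7 + 52 = 208
RR2 = 71 / 208 = 0.3413
Determined eligible = 62 + 9 + 44 + 34 + 7 = 156
e = 156 / (156 + 41) = 156 / 197 = 0.7919
Estimated eligible among unknowns = 0.7919 × 52 = 41.18
Base = 156 + 41.18 = 197.18
RR4 = 71 / 197.18 = 0.3601
Difference = 36.01 − 34.13 = 1.88 percentage points

1.9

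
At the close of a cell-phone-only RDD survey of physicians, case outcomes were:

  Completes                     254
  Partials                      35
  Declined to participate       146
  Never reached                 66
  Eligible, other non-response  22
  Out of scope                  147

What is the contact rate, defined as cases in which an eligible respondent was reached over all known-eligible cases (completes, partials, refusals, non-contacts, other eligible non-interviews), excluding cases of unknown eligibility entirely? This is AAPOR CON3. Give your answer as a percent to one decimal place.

Num = 254 + 35 + 146 + 22 = 457
Denominator = 254 + 35 + 146 + 66 + 22 = 523
CON3 = 457 / 523 = 0.8738

87.4%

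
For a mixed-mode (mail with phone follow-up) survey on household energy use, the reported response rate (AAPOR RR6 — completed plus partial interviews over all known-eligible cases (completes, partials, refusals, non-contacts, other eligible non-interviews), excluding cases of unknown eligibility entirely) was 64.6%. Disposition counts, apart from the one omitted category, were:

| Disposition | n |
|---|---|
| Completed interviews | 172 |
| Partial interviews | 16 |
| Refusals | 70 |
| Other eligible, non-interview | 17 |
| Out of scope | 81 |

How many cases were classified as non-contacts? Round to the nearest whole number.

Top → 172 + 16 = 188
RR6 = 188 / D = 0.646
D = 188 / 0.646 = 291.0
Other denominator terms total 275
non-contacts = 291.0 − 275 ≈ 16

16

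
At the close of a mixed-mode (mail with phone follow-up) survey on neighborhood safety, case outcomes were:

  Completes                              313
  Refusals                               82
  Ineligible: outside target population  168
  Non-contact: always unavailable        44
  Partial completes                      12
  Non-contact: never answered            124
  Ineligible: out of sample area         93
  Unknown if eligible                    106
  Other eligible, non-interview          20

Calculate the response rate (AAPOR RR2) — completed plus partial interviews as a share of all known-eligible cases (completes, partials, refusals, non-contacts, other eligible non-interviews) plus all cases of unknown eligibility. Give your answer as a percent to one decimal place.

46.4%

Non-contacts = 124 + 44 = 168
Not eligible = 168 + 93 = 261
Numerator → 313 + 12 = 325
Denominator → 313 + 12 + 82 + 168 + 20 + 106 = 701
RR2 = 325 / 701 = 0.4636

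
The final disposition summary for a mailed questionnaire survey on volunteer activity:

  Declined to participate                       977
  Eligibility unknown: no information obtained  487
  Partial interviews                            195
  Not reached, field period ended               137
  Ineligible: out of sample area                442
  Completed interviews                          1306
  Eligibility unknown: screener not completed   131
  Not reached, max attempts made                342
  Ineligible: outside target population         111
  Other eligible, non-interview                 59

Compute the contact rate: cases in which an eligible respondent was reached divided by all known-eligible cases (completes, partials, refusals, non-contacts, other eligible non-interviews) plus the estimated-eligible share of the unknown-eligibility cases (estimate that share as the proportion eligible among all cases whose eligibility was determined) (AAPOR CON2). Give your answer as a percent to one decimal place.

71.7%

Never reached = 137 + 342 = 479
Unknown if eligible = 131 + 487 = 618
Out of scope = 111 + 442 = 553
Top → 1306 + 195 + 977 + 59 = 2537
Known eligible → 1306 + 195 + 977 + 479 + 59 = 3016
e = 3016 / (3016 + 553) = 3016 / 3569 = 0.8451
Eligible share of unknowns → 0.8451 × 618 = 522.27
Base → 3016 + 522.27 = 3538.27
CON2 = 2537 / 3538.27 = 0.7170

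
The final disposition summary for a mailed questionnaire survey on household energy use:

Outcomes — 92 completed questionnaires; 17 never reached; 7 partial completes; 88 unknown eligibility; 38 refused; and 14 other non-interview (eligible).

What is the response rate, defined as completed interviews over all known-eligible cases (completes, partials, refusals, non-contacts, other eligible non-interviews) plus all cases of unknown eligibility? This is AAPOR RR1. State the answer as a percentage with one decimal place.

35.9%

Num: 92
Denom: 92 + 7 + 38 + 17 + 14 + 88 = 256
RR1 = 92 / 256 = 0.3594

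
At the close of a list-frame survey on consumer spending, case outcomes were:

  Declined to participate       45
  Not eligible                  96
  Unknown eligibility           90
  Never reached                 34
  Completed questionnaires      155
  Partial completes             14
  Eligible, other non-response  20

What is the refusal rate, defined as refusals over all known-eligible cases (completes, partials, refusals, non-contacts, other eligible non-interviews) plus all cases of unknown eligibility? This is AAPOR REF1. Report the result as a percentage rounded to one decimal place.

Numerator → 45
Base → 155 + 14 + 45 + 34 + 20 + 90 = 358
REF1 = 45 / 358 = 0.1257

12.6%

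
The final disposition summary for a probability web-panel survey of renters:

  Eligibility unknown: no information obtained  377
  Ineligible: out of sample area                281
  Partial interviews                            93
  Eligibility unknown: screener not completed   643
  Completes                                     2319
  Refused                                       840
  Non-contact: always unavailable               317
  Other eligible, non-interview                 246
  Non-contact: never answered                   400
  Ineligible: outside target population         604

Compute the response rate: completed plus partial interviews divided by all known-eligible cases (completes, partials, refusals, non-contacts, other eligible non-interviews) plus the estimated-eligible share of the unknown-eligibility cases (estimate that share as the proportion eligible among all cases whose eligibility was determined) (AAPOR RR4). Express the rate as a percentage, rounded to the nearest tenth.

No answer / not reached = 400 + 317 = 717
Unknown eligibility = 643 + 377 = 1020
Not eligible = 604 + 281 = 885
Numerator: 2319 + 93 = 2412
Determined eligible: 2319 + 93 + 840 + 717 + 246 = 4215
e = 4215 / (4215 + 885) = 4215 / 5100 = 0.8265
Estimated eligible among unknowns: 0.8265 × 1020 = 843.03
Base: 4215 + 843.03 = 5058.03
RR4 = 2412 / 5058.03 = 0.4769

47.7%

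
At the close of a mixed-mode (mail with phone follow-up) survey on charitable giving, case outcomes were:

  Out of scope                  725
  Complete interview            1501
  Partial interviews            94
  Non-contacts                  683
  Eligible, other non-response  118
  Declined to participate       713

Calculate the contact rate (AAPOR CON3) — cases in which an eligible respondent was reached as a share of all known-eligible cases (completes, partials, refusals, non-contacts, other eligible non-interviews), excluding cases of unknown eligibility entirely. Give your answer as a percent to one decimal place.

Top: 1501 + 94 + 713 + 118 = 2426
Base: 1501 + 94 + 713 + 683 + 118 = 3109
CON3 = 2426 / 3109 = 0.7803

78.0%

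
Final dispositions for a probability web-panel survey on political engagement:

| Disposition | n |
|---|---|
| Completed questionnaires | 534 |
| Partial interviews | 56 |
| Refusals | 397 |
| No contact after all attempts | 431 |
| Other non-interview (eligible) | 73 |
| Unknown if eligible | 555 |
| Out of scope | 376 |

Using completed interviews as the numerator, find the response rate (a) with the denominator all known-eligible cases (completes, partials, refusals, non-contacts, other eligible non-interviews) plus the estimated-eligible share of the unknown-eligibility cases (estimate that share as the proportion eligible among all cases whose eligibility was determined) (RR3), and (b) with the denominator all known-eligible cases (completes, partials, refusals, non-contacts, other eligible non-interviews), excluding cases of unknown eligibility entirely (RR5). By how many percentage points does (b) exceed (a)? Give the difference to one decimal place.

8.2

Num: 534
Eligible (known): 534 + 56 + 397 + 431 + 73 = 1491
e = 1491 / (1491 + 376) = 1491 / 1867 = 0.7986
Eligible share of unknowns: 0.7986 × 555 = 443.22
Denominator: 1491 + 443.22 = 1934.22
RR3 = 534 / 1934.22 = 0.2761
Denominator: 534 + 56 + 397 + 431 + 73 = 1491
RR5 = 534 / 1491 = 0.3581
Difference = 35.81 − 27.61 = 8.20 percentage points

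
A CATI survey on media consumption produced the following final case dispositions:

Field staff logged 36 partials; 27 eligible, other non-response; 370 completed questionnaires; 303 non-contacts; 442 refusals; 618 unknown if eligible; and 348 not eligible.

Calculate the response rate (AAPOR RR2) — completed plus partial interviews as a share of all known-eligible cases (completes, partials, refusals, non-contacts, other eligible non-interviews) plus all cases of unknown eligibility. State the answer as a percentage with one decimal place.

22.6%

Numerator: 370 + 36 = 406
Denom: 370 + 36 + 442 + 303 + 27 + 618 = 1796
RR2 = 406 / 1796 = 0.2261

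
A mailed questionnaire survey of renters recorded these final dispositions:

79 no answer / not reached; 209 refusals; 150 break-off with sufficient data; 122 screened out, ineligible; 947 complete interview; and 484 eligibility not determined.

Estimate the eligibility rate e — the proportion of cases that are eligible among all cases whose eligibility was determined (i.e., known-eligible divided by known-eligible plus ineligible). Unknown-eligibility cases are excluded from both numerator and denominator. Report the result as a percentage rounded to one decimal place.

91.9%

Known eligible: 947 + 150 + 209 + 79 = 1385
e = 1385 / (1385 + 122) = 1385 / 1507 = 0.9190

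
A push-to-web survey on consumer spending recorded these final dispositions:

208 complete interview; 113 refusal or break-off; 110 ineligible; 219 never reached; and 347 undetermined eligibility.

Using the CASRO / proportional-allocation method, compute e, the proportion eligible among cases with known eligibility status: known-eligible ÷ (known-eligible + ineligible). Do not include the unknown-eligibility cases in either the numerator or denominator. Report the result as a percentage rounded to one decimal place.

Eligible (known) = 208 + 113 + 219 = 540
e = 540 / (540 + 110) = 540 / 650 = 0.8308

83.1%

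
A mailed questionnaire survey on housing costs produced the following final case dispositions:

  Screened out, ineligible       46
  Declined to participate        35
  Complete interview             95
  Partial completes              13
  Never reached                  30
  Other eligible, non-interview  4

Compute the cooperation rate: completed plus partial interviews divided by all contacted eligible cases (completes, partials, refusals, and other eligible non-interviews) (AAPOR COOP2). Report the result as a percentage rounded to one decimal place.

73.5%

Top = 95 + 13 = 108
Base = 95 + 13 + 35 + 4 = 147
COOP2 = 108 / 147 = 0.7347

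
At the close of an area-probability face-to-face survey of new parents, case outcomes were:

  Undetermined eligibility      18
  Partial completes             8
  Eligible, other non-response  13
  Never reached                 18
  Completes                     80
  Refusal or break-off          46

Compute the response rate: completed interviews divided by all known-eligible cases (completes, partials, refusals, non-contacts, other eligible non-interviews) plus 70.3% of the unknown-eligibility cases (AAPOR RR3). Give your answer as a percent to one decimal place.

45.0%

Numerator: 80
Eligible (known): 80 + 8 + 46 + 18 + 13 = 165
Estimated eligible among unknowns: 0.7030 × 18 = 12.65
Denominator: 165 + 12.65 = 177.65
RR3 = 80 / 177.65 = 0.4503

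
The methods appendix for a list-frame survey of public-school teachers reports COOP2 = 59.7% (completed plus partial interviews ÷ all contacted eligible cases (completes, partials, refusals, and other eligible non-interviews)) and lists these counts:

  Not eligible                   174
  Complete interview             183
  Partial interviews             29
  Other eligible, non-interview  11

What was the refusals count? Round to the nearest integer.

Num: 183 + 29 = 212
COOP2 = 212 / D = 0.597
D = 212 / 0.597 = 355.1
Rest of base = 223
refusals = 355.1 − 223 ≈ 132

132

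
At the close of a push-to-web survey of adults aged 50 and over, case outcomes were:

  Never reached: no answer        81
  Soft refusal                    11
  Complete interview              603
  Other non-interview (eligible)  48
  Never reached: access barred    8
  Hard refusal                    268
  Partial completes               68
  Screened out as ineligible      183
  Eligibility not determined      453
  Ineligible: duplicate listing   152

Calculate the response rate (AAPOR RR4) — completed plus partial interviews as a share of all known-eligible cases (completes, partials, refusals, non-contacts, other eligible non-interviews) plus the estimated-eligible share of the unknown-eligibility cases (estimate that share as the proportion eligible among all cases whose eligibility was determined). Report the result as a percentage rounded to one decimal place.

Refusals = 268 + 11 = 279
No answer / not reached = 81 + 8 = 89
Not eligible = 183 + 152 = 335
Top: 603 + 68 = 671
Determined eligible: 603 + 68 + 279 + 89 + 48 = 1087
e = 1087 / (1087 + 335) = 1087 / 1422 = 0.7644
Eligible share of unknowns: 0.7644 × 453 = 346.27
Denom: 1087 + 346.27 = 1433.27
RR4 = 671 / 1433.27 = 0.4682

46.8%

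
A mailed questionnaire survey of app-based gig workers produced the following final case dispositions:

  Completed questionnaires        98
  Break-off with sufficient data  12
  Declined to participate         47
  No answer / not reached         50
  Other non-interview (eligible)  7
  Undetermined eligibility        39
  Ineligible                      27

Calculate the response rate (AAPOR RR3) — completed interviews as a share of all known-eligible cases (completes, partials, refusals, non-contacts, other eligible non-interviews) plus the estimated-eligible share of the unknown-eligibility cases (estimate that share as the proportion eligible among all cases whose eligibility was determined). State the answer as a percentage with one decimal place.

Num: 98
Eligible (known): 98 + 12 + 47 + 50 + 7 = 214
e = 214 / (214 + 27) = 214 / 241 = 0.8880
Eligible share of unknowns: 0.8880 × 39 = 34.63
Denom: 214 + 34.63 = 248.63
RR3 = 98 / 248.63 = 0.3942

39.4%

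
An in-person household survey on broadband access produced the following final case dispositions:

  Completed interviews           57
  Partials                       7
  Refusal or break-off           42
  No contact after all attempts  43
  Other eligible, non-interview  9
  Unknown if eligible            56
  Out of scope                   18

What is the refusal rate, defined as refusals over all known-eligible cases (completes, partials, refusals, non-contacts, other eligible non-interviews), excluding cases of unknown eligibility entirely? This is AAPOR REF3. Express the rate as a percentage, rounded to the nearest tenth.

26.6%

Num = 42
Base = 57 + 7 + 42 + 43 + 9 = 158
REF3 = 42 / 158 = 0.2658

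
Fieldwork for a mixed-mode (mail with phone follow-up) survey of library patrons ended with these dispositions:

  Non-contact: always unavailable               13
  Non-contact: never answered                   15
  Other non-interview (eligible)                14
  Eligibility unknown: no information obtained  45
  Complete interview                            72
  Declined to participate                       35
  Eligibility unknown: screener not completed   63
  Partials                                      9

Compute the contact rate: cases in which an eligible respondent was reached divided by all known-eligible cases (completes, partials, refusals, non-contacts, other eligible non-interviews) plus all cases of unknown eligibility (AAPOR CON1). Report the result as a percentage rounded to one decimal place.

48.9%

No contact after all attempts = 15 + 13 = 28
Undetermined eligibility = 63 + 45 = 108
Numerator = 72 + 9 + 35 + 14 = 130
Base = 72 + 9 + 35 + 28 + 14 + 108 = 266
CON1 = 130 / 266 = 0.4887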